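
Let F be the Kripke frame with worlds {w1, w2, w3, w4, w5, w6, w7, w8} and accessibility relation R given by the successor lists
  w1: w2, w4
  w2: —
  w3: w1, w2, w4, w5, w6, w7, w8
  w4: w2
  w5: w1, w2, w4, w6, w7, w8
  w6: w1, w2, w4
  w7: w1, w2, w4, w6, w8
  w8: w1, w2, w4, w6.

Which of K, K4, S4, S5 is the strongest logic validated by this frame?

K4

Transitive (axiom 4): yes — every two-step R-path is closed by a direct edge.
Reflexive (axiom T): no — w1 is not related to itself.
Euclidean (axiom 5): no — w1 R w2 and w1 R w4, but not w2 R w4.
So F validates K, K4; S4 would additionally require R to be reflexive. The strongest is K4.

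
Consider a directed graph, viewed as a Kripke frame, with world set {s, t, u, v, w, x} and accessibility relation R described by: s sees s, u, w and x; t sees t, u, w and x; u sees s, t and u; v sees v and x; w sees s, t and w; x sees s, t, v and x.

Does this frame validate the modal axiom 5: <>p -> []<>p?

The schema 5 characterises exactly the Euclidean frames.
Euclidean: no — s R u and s R w, but not u R w.

No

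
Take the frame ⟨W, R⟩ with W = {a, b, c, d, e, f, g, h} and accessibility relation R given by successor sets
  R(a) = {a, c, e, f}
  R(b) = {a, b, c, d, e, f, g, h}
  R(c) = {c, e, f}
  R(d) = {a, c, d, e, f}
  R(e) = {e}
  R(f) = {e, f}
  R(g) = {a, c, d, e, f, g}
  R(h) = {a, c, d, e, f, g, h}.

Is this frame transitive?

Transitive: yes — every two-step R-path is closed by a direct edge.

Yes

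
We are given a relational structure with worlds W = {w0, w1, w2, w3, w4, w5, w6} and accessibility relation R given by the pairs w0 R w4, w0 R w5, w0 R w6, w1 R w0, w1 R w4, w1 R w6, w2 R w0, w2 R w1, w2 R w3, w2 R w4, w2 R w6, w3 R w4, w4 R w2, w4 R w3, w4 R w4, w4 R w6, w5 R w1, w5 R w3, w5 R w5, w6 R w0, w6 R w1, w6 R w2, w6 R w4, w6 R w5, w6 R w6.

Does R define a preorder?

No

Reflexive: no — w0 is not related to itself.
Transitive: no — w0 R w4 and w4 R w2, but not w0 R w2.
So R is not a preorder.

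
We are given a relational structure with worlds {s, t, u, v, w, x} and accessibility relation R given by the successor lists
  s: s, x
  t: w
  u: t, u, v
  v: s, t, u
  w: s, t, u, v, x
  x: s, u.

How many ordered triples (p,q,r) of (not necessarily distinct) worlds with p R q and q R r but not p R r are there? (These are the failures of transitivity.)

15

Enumerating: (s,x,u), (t,w,s), (t,w,t), (t,w,u), (t,w,v), (t,w,x), (u,t,w), (u,v,s), (v,s,x), (v,t,w), (v,u,v), (w,t,w), (x,s,x), (x,u,t), (x,u,v).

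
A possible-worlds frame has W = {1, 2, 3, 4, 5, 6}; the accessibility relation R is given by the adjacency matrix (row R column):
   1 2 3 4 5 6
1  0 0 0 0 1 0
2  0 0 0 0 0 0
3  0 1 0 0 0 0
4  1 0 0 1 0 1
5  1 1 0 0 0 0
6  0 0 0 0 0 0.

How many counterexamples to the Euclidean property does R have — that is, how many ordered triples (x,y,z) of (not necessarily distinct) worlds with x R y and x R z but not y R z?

12

Enumerating: (1,5,5), (3,2,2), (4,1,1), (4,1,4), (4,1,6), (4,6,1), (4,6,4), (4,6,6), (5,1,1), (5,1,2), (5,2,1), (5,2,2).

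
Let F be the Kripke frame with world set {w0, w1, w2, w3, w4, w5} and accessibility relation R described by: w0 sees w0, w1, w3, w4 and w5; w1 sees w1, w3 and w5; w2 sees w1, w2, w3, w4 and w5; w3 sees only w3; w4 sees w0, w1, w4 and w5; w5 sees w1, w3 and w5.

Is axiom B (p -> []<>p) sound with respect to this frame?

By correspondence theory, B is valid on a frame iff R is symmetric.
Symmetric: no — w0 R w1 but not w1 R w0.

No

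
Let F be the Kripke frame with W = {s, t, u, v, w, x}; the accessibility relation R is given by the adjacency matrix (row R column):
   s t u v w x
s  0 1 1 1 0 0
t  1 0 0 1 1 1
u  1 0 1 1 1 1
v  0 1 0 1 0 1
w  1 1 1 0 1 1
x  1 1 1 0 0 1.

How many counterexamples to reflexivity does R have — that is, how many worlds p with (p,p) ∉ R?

Enumerating: s, t.

2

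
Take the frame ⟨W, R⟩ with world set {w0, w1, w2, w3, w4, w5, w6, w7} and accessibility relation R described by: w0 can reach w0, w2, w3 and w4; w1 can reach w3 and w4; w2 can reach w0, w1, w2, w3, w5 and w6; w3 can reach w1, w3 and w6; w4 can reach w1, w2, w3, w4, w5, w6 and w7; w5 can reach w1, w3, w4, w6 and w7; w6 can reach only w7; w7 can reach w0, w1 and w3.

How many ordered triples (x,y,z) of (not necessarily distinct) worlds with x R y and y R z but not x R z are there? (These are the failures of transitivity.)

Enumerating: (w0,w2,w1), (w0,w2,w5), (w0,w2,w6), (w0,w3,w1), (w0,w3,w6), (w0,w4,w1), (w0,w4,w5), (w0,w4,w6), (w0,w4,w7), (w1,w3,w1), (w1,w3,w6), (w1,w4,w1), … and 23 more.
Total: 35.

35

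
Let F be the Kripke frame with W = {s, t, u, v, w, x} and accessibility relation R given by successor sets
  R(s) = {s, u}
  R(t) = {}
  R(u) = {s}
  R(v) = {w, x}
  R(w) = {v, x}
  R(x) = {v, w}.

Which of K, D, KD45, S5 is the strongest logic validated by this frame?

K

Serial (axiom D): no — t has no R-successor.
Euclidean (axiom 5): no — s R u and s R u, but not u R u.
Transitive (axiom 4): no — u R s and s R u, but not u R u.
Reflexive (axiom T): no — t is not related to itself.
So F validates K; D would additionally require R to be serial. The strongest is K.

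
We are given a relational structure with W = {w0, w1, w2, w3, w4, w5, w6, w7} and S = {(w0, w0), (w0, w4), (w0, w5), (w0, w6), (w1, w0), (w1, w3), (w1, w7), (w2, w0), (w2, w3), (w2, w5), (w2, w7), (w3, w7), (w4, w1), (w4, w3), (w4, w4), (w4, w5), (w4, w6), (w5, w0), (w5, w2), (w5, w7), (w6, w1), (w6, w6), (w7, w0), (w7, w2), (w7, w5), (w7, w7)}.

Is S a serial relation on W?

Yes

Serial: yes — every world has a successor (e.g. w0 S w0).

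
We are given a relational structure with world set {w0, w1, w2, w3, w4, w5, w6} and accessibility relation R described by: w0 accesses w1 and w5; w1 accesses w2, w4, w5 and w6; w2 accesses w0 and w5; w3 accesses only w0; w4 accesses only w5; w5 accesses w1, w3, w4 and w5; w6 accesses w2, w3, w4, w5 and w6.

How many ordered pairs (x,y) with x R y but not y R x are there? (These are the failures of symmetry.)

Enumerating: (w0,w1), (w0,w5), (w1,w2), (w1,w4), (w1,w6), (w2,w0), (w2,w5), (w3,w0), (w5,w3), (w6,w2), (w6,w3), (w6,w4), (w6,w5).

13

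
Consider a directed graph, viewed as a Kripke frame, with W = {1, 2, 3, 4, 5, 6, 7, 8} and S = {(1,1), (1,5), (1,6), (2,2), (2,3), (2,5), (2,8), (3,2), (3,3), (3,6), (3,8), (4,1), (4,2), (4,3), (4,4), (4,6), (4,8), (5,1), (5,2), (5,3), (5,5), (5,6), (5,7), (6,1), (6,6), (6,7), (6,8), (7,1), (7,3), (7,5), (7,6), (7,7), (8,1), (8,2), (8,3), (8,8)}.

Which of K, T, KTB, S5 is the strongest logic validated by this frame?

T

Reflexive (axiom T): yes — every world is S-related to itself.
Symmetric (axiom B): no — 3 S 6 but not 6 S 3.
Euclidean (axiom 5): no — 1 S 6 and 1 S 5, but not 6 S 5.
So F validates K, T; KTB would additionally require S to be symmetric. The strongest is T.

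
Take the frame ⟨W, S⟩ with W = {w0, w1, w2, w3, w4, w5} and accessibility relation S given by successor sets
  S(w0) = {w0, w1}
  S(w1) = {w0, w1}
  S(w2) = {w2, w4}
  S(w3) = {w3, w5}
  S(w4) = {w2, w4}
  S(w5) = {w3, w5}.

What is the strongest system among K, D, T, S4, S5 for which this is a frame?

Serial (axiom D): yes — every world has a successor (e.g. w0 S w0).
Reflexive (axiom T): yes — every world is S-related to itself.
Transitive (axiom 4): yes — every two-step S-path is closed by a direct edge.
Euclidean (axiom 5): yes — any two successors of a common world are S-related.
So F validates K, D, T, S4, S5. The strongest is S5.

S5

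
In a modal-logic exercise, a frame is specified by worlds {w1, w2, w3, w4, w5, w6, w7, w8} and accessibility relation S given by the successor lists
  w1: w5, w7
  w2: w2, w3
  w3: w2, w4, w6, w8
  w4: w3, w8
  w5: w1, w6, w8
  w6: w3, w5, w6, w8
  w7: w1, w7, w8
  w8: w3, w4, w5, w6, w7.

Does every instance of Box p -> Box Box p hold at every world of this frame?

No

Axiom 4 corresponds to the accessibility relation being transitive.
Transitive: no — w1 S w5 and w5 S w6, but not w1 S w6.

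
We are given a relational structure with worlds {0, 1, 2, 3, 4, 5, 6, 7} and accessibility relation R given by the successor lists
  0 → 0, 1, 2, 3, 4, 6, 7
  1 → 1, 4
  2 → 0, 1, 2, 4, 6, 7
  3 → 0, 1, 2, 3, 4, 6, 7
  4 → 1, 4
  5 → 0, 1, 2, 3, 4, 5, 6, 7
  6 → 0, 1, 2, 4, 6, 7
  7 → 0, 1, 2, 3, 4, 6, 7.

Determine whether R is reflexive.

Yes

Reflexive: yes — every world is R-related to itself.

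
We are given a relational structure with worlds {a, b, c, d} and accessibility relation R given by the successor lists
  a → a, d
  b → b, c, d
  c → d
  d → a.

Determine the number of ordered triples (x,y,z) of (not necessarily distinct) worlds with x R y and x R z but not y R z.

7

Enumerating: (a,d,d), (b,c,b), (b,c,c), (b,d,b), (b,d,c), (b,d,d), (c,d,d).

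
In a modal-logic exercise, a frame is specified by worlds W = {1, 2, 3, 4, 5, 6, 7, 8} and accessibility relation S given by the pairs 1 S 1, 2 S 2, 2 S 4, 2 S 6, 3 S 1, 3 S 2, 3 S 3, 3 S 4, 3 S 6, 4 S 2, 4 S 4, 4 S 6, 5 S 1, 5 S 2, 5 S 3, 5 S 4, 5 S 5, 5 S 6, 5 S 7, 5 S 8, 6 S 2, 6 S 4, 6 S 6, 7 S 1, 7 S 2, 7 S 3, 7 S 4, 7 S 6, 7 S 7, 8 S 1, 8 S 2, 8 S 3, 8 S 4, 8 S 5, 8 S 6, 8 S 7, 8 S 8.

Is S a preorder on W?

Yes

Reflexive: yes — every world is S-related to itself.
Transitive: yes — every two-step S-path is closed by a direct edge.
So S is a preorder.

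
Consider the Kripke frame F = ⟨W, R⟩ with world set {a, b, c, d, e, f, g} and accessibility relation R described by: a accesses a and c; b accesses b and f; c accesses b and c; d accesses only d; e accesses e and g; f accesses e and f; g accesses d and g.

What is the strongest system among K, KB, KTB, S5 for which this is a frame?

K

Symmetric (axiom B): no — a R c but not c R a.
Reflexive (axiom T): yes — every world is R-related to itself.
Euclidean (axiom 5): no — a R c and a R a, but not c R a.
So F validates K; KB would additionally require R to be symmetric. The strongest is K.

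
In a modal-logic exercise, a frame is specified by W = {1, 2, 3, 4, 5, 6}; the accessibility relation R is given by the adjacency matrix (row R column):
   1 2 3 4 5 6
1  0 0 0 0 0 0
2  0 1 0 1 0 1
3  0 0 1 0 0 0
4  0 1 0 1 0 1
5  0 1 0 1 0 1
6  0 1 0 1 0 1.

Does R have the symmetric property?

No

Symmetric: no — 5 R 2 but not 2 R 5.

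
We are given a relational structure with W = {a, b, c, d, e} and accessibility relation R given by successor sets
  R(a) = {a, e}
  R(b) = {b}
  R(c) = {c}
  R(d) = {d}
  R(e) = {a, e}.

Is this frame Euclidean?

Yes

Euclidean: yes — any two successors of a common world are R-related.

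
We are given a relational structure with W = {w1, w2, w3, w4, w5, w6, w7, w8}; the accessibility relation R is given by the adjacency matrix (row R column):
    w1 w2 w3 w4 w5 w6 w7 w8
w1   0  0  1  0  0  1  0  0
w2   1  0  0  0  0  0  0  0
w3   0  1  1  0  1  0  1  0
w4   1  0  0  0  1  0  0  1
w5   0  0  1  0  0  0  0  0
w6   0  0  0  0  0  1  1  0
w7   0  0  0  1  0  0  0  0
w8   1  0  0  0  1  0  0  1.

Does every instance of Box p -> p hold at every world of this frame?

Axiom T corresponds to the accessibility relation being reflexive.
Reflexive: no — w1 is not related to itself.

No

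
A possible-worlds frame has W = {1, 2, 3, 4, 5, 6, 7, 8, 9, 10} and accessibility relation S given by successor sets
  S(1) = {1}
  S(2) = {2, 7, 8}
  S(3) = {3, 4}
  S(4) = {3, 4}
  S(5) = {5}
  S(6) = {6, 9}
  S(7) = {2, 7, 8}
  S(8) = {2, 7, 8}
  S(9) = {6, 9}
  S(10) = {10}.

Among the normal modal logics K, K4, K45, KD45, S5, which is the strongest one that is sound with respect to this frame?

Transitive (axiom 4): yes — every two-step S-path is closed by a direct edge.
Euclidean (axiom 5): yes — any two successors of a common world are S-related.
Serial (axiom D): yes — every world has a successor (e.g. 1 S 1).
Reflexive (axiom T): yes — every world is S-related to itself.
So F validates K, K4, K45, KD45, S5. The strongest is S5.

S5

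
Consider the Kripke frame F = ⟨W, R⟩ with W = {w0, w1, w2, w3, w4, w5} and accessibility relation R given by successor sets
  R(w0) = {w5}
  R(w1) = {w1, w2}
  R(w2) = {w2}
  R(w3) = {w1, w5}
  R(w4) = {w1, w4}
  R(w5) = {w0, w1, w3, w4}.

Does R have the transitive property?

Transitive: no — w0 R w5 and w5 R w1, but not w0 R w1.

No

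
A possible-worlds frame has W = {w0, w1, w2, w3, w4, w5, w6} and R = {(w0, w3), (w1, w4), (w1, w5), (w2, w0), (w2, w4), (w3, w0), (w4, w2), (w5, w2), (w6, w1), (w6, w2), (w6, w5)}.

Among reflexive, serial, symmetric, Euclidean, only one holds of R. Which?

serial

Reflexive: no — w0 is not related to itself.
Serial: yes — every world has a successor (e.g. w0 R w3).
Symmetric: no — w1 R w4 but not w4 R w1.
Euclidean: no — w1 R w4 and w1 R w5, but not w4 R w5.
Only serial holds.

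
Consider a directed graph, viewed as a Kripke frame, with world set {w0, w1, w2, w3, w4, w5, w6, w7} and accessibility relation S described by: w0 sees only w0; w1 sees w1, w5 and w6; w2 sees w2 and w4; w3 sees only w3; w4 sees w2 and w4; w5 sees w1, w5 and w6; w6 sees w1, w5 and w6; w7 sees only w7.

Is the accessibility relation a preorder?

Reflexive: yes — every world is S-related to itself.
Transitive: yes — every two-step S-path is closed by a direct edge.
So S is a preorder.

Yes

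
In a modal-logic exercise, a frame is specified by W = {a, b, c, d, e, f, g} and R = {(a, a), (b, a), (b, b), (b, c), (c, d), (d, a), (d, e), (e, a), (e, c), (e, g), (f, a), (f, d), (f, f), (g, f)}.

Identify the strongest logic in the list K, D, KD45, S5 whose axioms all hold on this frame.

Serial (axiom D): yes — every world has a successor (e.g. a R a).
Euclidean (axiom 5): no — b R a and b R c, but not a R c.
Transitive (axiom 4): no — b R c and c R d, but not b R d.
Reflexive (axiom T): no — c is not related to itself.
So F validates K, D; KD45 would additionally require R to be Euclidean and transitive. The strongest is D.

D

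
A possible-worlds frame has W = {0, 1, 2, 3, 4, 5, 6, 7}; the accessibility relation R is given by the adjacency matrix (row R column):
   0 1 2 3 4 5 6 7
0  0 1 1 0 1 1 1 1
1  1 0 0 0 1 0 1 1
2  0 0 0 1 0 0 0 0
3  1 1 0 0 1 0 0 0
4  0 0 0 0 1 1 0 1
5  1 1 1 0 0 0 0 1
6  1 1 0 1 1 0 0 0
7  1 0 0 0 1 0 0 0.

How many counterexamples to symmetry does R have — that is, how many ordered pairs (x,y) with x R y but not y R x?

Enumerating: (0,2), (0,4), (1,4), (1,7), (2,3), (3,0), (3,1), (3,4), (4,5), (5,1), (5,2), (5,7), (6,3), (6,4).

14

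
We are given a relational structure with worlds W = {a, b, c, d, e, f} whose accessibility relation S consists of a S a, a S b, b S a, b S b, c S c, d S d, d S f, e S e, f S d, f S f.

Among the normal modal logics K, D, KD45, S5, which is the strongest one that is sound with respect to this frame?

S5

Serial (axiom D): yes — every world has a successor (e.g. a S a).
Euclidean (axiom 5): yes — any two successors of a common world are S-related.
Transitive (axiom 4): yes — every two-step S-path is closed by a direct edge.
Reflexive (axiom T): yes — every world is S-related to itself.
So F validates K, D, KD45, S5. The strongest is S5.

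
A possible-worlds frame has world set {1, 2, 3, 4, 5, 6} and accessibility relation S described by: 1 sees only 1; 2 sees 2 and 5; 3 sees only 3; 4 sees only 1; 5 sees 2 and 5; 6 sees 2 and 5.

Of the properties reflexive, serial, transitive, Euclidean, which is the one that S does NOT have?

Reflexive: no — 4 is not related to itself.
Serial: yes — every world has a successor (e.g. 1 S 1).
Transitive: yes — every two-step S-path is closed by a direct edge.
Euclidean: yes — any two successors of a common world are S-related.
Only reflexive fails.

reflexive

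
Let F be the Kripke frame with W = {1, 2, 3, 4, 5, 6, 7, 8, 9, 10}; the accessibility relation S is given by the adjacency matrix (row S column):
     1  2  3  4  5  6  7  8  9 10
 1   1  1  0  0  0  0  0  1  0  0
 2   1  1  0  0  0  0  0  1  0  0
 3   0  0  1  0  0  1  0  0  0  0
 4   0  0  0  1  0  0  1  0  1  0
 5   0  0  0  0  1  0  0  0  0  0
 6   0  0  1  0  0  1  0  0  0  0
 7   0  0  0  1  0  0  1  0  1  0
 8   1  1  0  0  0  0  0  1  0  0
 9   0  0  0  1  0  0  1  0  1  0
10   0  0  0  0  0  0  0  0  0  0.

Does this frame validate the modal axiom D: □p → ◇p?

The schema D characterises exactly the serial frames.
Serial: no — 10 has no S-successor.

No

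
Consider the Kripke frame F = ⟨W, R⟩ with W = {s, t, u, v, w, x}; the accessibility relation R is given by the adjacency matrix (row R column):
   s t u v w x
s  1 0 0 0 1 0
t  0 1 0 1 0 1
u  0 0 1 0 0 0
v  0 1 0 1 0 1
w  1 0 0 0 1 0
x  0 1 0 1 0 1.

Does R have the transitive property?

Transitive: yes — every two-step R-path is closed by a direct edge.

Yes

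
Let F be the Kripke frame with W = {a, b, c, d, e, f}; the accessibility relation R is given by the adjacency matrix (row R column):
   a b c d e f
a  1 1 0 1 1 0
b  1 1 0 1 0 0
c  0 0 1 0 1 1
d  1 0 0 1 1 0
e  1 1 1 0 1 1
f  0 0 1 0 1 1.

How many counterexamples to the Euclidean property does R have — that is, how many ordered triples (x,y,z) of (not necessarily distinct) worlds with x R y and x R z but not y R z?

Enumerating: (a,b,e), (a,d,b), (a,e,d), (b,d,b), (d,e,d), (e,a,c), (e,a,f), (e,b,c), (e,b,e), (e,b,f), (e,c,a), (e,c,b), (e,f,a), (e,f,b).

14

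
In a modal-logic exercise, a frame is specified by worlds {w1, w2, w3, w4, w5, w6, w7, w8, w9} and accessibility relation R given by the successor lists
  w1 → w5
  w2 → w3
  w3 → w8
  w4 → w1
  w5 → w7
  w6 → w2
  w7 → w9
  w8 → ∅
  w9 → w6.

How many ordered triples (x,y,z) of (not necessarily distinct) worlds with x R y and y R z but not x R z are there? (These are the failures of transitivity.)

7

Enumerating: (w1,w5,w7), (w2,w3,w8), (w4,w1,w5), (w5,w7,w9), (w6,w2,w3), (w7,w9,w6), (w9,w6,w2).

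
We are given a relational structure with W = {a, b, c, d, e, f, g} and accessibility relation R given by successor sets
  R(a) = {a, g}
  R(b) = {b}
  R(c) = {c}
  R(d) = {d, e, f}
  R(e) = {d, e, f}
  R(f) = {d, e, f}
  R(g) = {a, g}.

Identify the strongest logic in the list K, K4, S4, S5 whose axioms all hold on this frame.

S5

Transitive (axiom 4): yes — every two-step R-path is closed by a direct edge.
Reflexive (axiom T): yes — every world is R-related to itself.
Euclidean (axiom 5): yes — any two successors of a common world are R-related.
So F validates K, K4, S4, S5. The strongest is S5.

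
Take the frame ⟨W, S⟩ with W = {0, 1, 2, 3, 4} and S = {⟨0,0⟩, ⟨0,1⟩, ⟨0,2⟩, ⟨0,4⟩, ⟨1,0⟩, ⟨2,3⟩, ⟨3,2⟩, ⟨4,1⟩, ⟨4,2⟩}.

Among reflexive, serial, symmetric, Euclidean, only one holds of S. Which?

serial

Reflexive: no — 1 is not related to itself.
Serial: yes — every world has a successor (e.g. 0 S 0).
Symmetric: no — 0 S 2 but not 2 S 0.
Euclidean: no — 0 S 1 and 0 S 2, but not 1 S 2.
Only serial holds.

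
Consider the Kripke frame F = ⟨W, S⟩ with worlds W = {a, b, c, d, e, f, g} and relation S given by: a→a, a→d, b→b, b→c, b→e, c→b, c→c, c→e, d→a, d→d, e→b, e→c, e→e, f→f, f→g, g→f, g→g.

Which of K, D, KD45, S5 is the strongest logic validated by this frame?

S5

Serial (axiom D): yes — every world has a successor (e.g. a S a).
Euclidean (axiom 5): yes — any two successors of a common world are S-related.
Transitive (axiom 4): yes — every two-step S-path is closed by a direct edge.
Reflexive (axiom T): yes — every world is S-related to itself.
So F validates K, D, KD45, S5. The strongest is S5.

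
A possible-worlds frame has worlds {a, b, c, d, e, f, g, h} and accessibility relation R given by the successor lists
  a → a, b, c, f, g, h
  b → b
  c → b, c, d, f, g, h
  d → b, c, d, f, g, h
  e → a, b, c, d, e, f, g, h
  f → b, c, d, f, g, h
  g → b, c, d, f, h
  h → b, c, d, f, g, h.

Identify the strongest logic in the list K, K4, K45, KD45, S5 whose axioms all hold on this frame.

Transitive (axiom 4): no — a R c and c R d, but not a R d.
Euclidean (axiom 5): no — a R b and a R c, but not b R c.
Serial (axiom D): yes — every world has a successor (e.g. a R a).
Reflexive (axiom T): no — g is not related to itself.
So F validates K; K4 would additionally require R to be transitive. The strongest is K.

K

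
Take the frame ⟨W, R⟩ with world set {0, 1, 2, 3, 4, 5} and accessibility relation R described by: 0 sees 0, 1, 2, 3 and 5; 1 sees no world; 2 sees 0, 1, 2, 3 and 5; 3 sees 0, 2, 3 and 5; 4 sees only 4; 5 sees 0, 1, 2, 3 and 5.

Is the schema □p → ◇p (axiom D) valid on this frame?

Axiom D corresponds to the accessibility relation being serial.
Serial: no — 1 has no R-successor.

No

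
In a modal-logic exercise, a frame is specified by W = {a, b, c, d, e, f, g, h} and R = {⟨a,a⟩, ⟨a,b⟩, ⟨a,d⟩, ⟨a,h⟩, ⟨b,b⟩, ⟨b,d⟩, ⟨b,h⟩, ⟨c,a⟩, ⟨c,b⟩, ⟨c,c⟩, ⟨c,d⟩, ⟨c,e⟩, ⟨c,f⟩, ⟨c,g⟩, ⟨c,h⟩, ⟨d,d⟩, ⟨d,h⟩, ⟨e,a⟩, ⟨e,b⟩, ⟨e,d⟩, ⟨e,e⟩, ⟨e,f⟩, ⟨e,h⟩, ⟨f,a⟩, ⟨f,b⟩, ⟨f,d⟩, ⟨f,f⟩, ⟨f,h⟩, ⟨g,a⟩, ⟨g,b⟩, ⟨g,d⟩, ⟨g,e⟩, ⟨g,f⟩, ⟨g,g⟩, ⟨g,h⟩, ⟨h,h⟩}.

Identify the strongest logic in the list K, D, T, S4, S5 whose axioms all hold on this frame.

S4

Serial (axiom D): yes — every world has a successor (e.g. a R a).
Reflexive (axiom T): yes — every world is R-related to itself.
Transitive (axiom 4): yes — every two-step R-path is closed by a direct edge.
Euclidean (axiom 5): no — a R d and a R b, but not d R b.
So F validates K, D, T, S4; S5 would additionally require R to be Euclidean. The strongest is S4.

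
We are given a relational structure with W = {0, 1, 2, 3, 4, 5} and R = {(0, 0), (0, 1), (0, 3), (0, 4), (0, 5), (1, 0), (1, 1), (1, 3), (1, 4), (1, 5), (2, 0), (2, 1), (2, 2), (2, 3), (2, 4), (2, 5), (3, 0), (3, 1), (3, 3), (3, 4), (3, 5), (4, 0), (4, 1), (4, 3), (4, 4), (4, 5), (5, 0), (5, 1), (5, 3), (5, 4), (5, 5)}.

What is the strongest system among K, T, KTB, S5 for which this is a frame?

T

Reflexive (axiom T): yes — every world is R-related to itself.
Symmetric (axiom B): no — 2 R 0 but not 0 R 2.
Euclidean (axiom 5): no — 2 R 0 and 2 R 2, but not 0 R 2.
So F validates K, T; KTB would additionally require R to be symmetric. The strongest is T.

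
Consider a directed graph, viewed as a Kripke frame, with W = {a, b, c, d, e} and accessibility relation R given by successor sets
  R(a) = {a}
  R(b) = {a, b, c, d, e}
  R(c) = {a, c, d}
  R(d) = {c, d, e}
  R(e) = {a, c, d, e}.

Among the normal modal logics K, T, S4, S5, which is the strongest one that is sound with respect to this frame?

Reflexive (axiom T): yes — every world is R-related to itself.
Transitive (axiom 4): no — c R d and d R e, but not c R e.
Euclidean (axiom 5): no — b R a and b R c, but not a R c.
So F validates K, T; S4 would additionally require R to be transitive. The strongest is T.

T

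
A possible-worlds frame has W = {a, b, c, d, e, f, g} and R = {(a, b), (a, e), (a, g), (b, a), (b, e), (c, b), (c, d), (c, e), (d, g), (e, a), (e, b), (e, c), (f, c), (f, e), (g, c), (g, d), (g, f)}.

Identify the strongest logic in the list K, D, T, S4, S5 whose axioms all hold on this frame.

Serial (axiom D): yes — every world has a successor (e.g. a R b).
Reflexive (axiom T): no — a is not related to itself.
Transitive (axiom 4): no — a R e and e R c, but not a R c.
Euclidean (axiom 5): no — a R b and a R g, but not b R g.
So F validates K, D; T would additionally require R to be reflexive. The strongest is D.

D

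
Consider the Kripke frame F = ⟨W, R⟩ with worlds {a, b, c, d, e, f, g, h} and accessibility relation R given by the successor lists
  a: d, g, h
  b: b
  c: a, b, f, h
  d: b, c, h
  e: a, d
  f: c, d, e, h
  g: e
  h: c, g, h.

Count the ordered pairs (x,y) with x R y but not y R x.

Enumerating: (a,d), (a,g), (a,h), (c,a), (c,b), (d,b), (d,c), (d,h), (e,a), (e,d), (f,d), (f,e), (f,h), (g,e), (h,g).

15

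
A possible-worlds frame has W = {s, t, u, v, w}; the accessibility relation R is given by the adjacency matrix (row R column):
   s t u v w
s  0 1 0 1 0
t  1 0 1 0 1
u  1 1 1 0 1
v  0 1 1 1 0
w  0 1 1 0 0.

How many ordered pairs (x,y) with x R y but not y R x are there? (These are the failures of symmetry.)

4

Enumerating: (s,v), (u,s), (v,t), (v,u).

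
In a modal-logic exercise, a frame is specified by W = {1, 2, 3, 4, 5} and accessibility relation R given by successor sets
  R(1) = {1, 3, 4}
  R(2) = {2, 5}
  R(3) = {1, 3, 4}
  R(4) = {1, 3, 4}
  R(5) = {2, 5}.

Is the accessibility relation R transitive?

Transitive: yes — every two-step R-path is closed by a direct edge.

Yes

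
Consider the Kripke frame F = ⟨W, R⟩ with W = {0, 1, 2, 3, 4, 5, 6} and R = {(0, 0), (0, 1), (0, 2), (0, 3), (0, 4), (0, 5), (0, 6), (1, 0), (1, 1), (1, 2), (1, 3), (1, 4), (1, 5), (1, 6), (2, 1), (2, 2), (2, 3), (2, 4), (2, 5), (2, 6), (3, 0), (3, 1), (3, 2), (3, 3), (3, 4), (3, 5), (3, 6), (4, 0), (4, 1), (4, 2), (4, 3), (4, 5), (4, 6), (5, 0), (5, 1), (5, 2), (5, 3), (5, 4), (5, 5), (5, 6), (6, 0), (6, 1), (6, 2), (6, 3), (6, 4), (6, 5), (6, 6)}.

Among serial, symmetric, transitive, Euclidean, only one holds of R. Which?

serial

Serial: yes — every world has a successor (e.g. 0 R 0).
Symmetric: no — 0 R 2 but not 2 R 0.
Transitive: no — 2 R 1 and 1 R 0, but not 2 R 0.
Euclidean: no — 1 R 2 and 1 R 0, but not 2 R 0.
Only serial holds.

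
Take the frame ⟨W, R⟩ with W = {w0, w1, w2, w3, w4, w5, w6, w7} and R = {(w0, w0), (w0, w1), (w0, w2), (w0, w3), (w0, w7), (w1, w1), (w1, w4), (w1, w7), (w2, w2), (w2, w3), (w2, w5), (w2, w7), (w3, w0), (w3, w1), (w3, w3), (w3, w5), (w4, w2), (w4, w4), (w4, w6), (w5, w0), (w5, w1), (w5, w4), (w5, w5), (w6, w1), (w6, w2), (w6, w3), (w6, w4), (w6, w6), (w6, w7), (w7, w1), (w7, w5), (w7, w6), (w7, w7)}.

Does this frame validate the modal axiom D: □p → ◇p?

Yes

Axiom D corresponds to the accessibility relation being serial.
Serial: yes — every world has a successor (e.g. w0 R w0).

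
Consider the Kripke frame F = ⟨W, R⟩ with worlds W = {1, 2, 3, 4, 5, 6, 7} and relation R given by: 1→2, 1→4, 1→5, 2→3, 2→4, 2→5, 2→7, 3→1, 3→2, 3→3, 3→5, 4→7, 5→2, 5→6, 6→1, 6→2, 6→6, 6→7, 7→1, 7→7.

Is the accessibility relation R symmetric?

No

Symmetric: no — 1 R 2 but not 2 R 1.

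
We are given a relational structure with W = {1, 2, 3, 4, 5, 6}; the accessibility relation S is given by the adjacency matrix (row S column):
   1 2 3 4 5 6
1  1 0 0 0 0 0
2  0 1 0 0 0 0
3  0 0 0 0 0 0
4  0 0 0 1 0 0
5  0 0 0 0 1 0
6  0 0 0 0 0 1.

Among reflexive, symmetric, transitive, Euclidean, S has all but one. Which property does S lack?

Reflexive: no — 3 is not related to itself.
Symmetric: yes — every pair in S has its reverse in S.
Transitive: yes — every two-step S-path is closed by a direct edge.
Euclidean: yes — any two successors of a common world are S-related.
Only reflexive fails.

reflexive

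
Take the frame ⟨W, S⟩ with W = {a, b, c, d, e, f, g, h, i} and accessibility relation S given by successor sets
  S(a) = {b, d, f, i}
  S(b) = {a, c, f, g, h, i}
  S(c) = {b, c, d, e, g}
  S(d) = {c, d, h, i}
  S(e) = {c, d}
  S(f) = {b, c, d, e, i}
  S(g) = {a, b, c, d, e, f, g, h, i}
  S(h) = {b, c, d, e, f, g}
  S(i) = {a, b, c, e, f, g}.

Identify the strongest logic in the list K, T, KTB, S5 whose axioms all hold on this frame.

Reflexive (axiom T): no — a is not related to itself.
Symmetric (axiom B): no — a S d but not d S a.
Euclidean (axiom 5): no — a S b and a S d, but not b S d.
So F validates K; T would additionally require S to be reflexive. The strongest is K.

K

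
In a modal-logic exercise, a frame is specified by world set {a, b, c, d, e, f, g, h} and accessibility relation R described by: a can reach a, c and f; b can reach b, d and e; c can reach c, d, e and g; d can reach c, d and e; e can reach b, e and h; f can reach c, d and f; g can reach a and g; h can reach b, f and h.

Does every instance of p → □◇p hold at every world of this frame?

The schema B characterises exactly the symmetric frames.
Symmetric: no — a R c but not c R a.

No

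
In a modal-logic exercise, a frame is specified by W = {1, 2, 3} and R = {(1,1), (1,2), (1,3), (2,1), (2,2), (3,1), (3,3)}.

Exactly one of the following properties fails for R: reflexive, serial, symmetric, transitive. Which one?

Reflexive: yes — every world is R-related to itself.
Serial: yes — every world has a successor (e.g. 1 R 1).
Symmetric: yes — every pair in R has its reverse in R.
Transitive: no — 2 R 1 and 1 R 3, but not 2 R 3.
Only transitive fails.

transitive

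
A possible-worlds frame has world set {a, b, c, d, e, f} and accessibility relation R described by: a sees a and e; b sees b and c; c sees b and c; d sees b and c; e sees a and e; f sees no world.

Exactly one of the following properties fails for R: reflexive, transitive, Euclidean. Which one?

reflexive

Reflexive: no — d is not related to itself.
Transitive: yes — every two-step R-path is closed by a direct edge.
Euclidean: yes — any two successors of a common world are R-related.
Only reflexive fails.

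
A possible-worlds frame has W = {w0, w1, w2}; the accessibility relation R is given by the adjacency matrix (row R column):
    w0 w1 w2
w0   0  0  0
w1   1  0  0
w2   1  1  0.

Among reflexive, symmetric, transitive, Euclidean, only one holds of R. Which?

Reflexive: no — w0 is not related to itself.
Symmetric: no — w1 R w0 but not w0 R w1.
Transitive: yes — every two-step R-path is closed by a direct edge.
Euclidean: no — w2 R w0 and w2 R w1, but not w0 R w1.
Only transitive holds.

transitive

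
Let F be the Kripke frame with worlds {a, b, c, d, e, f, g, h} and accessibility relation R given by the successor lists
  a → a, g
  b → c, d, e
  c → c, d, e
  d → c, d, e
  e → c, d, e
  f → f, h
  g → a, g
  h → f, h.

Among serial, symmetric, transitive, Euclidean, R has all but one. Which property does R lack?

Serial: yes — every world has a successor (e.g. a R a).
Symmetric: no — b R c but not c R b.
Transitive: yes — every two-step R-path is closed by a direct edge.
Euclidean: yes — any two successors of a common world are R-related.
Only symmetric fails.

symmetric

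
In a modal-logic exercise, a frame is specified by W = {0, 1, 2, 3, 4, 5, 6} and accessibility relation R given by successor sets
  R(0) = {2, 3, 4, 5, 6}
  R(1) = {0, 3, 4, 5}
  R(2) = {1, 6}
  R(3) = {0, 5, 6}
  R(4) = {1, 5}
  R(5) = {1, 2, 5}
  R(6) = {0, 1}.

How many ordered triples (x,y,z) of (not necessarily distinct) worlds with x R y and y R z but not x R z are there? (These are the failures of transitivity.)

39

Enumerating: (0,2,1), (0,3,0), (0,4,1), (0,5,1), (0,6,0), (0,6,1), (1,0,2), (1,0,6), (1,3,6), (1,4,1), (1,5,1), (1,5,2), … and 27 more.
Total: 39.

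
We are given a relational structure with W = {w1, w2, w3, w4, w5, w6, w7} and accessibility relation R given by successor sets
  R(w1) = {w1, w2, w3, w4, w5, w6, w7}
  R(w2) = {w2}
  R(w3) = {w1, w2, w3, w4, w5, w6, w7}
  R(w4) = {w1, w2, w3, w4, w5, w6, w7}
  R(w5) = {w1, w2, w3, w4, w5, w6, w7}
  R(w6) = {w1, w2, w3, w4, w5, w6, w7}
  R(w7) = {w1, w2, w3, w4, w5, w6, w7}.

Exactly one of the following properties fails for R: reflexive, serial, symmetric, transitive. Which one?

Reflexive: yes — every world is R-related to itself.
Serial: yes — every world has a successor (e.g. w1 R w1).
Symmetric: no — w1 R w2 but not w2 R w1.
Transitive: yes — every two-step R-path is closed by a direct edge.
Only symmetric fails.

symmetric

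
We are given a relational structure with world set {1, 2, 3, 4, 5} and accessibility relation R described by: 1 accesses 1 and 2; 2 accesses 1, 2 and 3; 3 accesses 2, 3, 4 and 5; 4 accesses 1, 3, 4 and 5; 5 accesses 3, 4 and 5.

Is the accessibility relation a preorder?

No

Reflexive: yes — every world is R-related to itself.
Transitive: no — 1 R 2 and 2 R 3, but not 1 R 3.
So R is not a preorder.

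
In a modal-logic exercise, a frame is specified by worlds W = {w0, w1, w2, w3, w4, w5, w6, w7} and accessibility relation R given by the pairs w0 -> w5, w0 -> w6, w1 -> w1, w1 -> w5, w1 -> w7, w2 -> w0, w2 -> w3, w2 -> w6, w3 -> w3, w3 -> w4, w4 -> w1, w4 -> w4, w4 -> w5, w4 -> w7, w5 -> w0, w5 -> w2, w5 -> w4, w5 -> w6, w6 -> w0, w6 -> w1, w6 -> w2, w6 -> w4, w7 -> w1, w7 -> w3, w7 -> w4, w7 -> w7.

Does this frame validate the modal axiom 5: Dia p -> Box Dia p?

The schema 5 characterises exactly the Euclidean frames.
Euclidean: no — w0 R w6 and w0 R w5, but not w6 R w5.

No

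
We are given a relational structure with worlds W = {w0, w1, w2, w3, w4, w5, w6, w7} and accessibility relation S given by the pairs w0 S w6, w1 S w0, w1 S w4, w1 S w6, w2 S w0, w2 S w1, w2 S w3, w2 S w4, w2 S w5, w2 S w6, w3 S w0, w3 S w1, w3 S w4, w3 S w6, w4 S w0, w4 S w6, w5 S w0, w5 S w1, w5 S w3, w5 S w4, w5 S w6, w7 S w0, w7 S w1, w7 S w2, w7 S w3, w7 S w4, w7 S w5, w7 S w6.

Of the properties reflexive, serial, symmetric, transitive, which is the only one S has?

transitive

Reflexive: no — w0 is not related to itself.
Serial: no — w6 has no S-successor.
Symmetric: no — w0 S w6 but not w6 S w0.
Transitive: yes — every two-step S-path is closed by a direct edge.
Only transitive holds.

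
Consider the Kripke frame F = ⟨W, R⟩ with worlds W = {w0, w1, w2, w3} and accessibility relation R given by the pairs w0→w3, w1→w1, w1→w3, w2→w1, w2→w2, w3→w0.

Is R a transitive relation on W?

No

Transitive: no — w1 R w3 and w3 R w0, but not w1 R w0.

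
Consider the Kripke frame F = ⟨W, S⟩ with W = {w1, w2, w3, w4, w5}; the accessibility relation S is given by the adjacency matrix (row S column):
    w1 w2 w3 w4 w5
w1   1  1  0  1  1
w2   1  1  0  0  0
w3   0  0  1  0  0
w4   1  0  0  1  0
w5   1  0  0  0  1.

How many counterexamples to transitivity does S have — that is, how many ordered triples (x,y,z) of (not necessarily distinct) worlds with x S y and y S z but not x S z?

Enumerating: (w2,w1,w4), (w2,w1,w5), (w4,w1,w2), (w4,w1,w5), (w5,w1,w2), (w5,w1,w4).

6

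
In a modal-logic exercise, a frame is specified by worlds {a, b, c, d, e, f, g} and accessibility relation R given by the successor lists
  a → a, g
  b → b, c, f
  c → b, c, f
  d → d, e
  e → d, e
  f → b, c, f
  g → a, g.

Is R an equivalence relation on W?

Yes

Reflexive: yes — every world is R-related to itself.
Symmetric: yes — every pair in R has its reverse in R.
Transitive: yes — every two-step R-path is closed by a direct edge.
So R is an equivalence relation.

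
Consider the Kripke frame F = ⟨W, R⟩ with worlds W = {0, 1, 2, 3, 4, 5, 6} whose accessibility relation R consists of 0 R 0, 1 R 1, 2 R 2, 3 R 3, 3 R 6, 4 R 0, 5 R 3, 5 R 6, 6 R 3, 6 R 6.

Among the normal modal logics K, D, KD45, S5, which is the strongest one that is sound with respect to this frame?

Serial (axiom D): yes — every world has a successor (e.g. 0 R 0).
Euclidean (axiom 5): yes — any two successors of a common world are R-related.
Transitive (axiom 4): yes — every two-step R-path is closed by a direct edge.
Reflexive (axiom T): no — 4 is not related to itself.
So F validates K, D, KD45; S5 would additionally require R to be reflexive. The strongest is KD45.

KD45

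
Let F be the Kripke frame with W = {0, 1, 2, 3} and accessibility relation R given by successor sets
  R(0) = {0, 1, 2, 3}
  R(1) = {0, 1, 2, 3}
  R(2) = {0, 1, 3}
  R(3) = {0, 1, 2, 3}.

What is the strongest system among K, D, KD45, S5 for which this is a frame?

Serial (axiom D): yes — every world has a successor (e.g. 0 R 0).
Euclidean (axiom 5): no — 0 R 2 and 0 R 2, but not 2 R 2.
Transitive (axiom 4): no — 2 R 0 and 0 R 2, but not 2 R 2.
Reflexive (axiom T): no — 2 is not related to itself.
So F validates K, D; KD45 would additionally require R to be Euclidean and transitive. The strongest is D.

D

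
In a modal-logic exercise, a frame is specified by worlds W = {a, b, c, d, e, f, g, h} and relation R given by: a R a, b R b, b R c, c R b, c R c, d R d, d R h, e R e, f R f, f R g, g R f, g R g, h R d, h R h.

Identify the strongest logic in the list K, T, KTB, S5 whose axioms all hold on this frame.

Reflexive (axiom T): yes — every world is R-related to itself.
Symmetric (axiom B): yes — every pair in R has its reverse in R.
Euclidean (axiom 5): yes — any two successors of a common world are R-related.
So F validates K, T, KTB, S5. The strongest is S5.

S5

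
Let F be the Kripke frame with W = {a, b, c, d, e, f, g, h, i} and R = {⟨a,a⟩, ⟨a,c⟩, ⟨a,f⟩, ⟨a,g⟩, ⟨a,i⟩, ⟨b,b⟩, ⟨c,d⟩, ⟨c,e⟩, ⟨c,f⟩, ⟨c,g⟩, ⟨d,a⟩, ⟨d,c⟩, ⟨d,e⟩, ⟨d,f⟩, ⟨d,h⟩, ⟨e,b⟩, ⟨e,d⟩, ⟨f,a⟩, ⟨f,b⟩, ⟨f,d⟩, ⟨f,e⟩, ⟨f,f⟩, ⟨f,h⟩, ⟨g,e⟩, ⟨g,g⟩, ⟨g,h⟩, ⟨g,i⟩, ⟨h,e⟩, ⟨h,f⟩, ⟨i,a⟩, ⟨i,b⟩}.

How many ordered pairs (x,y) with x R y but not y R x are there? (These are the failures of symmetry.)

Enumerating: (a,c), (a,g), (c,e), (c,f), (c,g), (d,a), (d,h), (e,b), (f,b), (f,e), (g,e), (g,h), (g,i), (h,e), (i,b).

15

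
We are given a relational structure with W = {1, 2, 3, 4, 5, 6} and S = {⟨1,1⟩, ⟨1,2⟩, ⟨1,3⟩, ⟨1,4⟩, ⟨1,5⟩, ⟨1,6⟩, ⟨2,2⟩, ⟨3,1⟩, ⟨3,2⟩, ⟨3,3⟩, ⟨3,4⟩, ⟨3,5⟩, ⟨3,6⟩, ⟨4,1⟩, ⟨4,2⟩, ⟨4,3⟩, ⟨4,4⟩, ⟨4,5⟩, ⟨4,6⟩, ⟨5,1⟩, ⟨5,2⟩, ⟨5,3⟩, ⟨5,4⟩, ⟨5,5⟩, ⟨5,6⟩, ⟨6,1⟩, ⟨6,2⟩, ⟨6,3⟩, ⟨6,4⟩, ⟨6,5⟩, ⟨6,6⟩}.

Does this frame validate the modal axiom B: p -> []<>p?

The schema B characterises exactly the symmetric frames.
Symmetric: no — 1 S 2 but not 2 S 1.

No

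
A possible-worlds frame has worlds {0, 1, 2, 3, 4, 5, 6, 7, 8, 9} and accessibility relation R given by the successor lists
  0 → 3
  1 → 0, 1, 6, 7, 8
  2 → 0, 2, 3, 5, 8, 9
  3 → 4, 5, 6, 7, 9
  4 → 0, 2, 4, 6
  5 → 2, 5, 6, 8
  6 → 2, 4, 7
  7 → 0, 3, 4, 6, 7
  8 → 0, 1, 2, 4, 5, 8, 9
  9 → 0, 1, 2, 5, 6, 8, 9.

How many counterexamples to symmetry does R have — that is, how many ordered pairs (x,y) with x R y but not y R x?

22

Enumerating: (0,3), (1,0), (1,6), (1,7), (2,0), (2,3), (3,4), (3,5), (3,6), (3,9), (4,0), (4,2), … and 10 more.
Total: 22.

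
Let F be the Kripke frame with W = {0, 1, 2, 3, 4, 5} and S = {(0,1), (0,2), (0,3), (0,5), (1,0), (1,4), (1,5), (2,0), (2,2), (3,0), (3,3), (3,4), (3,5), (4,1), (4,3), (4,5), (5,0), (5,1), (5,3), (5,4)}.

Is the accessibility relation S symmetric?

Yes

Symmetric: yes — every pair in S has its reverse in S.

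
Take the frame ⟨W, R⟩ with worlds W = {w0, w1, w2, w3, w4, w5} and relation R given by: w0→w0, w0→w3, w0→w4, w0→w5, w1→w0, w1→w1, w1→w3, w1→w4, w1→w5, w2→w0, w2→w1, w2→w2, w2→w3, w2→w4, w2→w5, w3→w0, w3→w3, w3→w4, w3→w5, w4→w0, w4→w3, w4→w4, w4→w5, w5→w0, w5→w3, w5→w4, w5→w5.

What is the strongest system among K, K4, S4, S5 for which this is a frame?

S4

Transitive (axiom 4): yes — every two-step R-path is closed by a direct edge.
Reflexive (axiom T): yes — every world is R-related to itself.
Euclidean (axiom 5): no — w2 R w0 and w2 R w1, but not w0 R w1.
So F validates K, K4, S4; S5 would additionally require R to be Euclidean. The strongest is S4.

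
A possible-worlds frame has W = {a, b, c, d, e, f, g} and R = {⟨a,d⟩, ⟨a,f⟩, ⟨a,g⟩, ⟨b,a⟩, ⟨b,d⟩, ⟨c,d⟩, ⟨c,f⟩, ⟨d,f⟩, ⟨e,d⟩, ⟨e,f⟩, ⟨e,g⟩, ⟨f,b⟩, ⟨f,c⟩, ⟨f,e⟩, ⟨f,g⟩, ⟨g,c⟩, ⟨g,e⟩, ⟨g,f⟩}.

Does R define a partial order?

Reflexive: no — a is not related to itself.
Transitive: no — a R f and f R b, but not a R b.
Antisymmetric: no — c R f and f R c with c ≠ f.
So R is not a partial order.

No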